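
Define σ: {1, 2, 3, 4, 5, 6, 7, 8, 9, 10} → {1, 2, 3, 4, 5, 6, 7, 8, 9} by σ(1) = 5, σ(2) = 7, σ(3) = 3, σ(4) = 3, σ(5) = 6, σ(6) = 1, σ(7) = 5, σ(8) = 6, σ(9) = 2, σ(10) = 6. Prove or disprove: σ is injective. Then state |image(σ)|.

6

σ(3) = 3 = σ(4) with 3 ≠ 4, so σ is not injective.
The image of σ is {1, 2, 3, 5, 6, 7}, which has 6 elements.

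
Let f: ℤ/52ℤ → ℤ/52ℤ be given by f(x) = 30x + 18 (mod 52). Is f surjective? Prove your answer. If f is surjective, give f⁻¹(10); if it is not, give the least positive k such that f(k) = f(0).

Recall: f is surjective if every y in the codomain equals f(x) for some x in the domain.
Since gcd(30, 52) = 2, we have 30x ≡ 0 (mod 2) for all x, so f(x) ≡ 0 (mod 2).
But 1 ≢ 0 (mod 2), so 1 ∈ ℤ/52ℤ has no preimage. Thus f is not surjective.
Since f is not surjective, we find the least positive k with f(k) = f(0): this means 30k ≡ 0 (mod 52), i.e. 52 ∣ 30k. Since gcd(30, 52) = 2, dividing through by 2 this holds exactly when 26 ∣ 15k, and as gcd(15, 26) = 1, exactly when 26 ∣ k.
The smallest positive such k is 26.

26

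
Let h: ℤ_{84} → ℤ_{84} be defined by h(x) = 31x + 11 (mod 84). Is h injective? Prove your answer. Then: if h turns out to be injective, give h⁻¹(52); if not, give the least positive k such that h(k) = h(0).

Suppose h(x_1) = h(x_2) in ℤ_{84}. Then 31x_1 + 11 ≡ 31x_2 + 11 (mod 84), so 31(x_1 − x_2) ≡ 0 (mod 84).
Since gcd(31, 84) = 1, 31 is invertible modulo 84, so x_1 − x_2 ≡ 0 (mod 84), i.e. x_1 = x_2.
Hence h is injective.
We now compute 31⁻¹ mod 84 explicitly. Euclid's algorithm: 84 = 2·31 + 22, 31 = 1·22 + 9, 22 = 2·9 + 4, 9 = 2·4 + 1; back-substituting gives 1 = 19·31 − 7·84, so 31⁻¹ ≡ 19 (mod 84).
Since h is injective, we find h⁻¹(52): we need 31x ≡ 52 − 11 ≡ 41 (mod 84). Using 31⁻¹ = 19: x ≡ 19·41 = 779 = 9·84 + 23, so x = 23.
Check: h(23) = 31·23 + 11 = 724 = 8·84 + 52 ≡ 52 (mod 84).

23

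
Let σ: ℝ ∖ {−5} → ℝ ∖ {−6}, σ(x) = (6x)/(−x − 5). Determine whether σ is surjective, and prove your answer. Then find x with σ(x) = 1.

-5/7

For any y ≠ −6, solving y(−x − 5) = 6x for x gives a well-defined x ≠ −5. So σ is surjective.
Solving σ(x) = 1: cross-multiplying gives 6x = 1(−x − 5), which rearranges to 7x = −5, so x = −5/7.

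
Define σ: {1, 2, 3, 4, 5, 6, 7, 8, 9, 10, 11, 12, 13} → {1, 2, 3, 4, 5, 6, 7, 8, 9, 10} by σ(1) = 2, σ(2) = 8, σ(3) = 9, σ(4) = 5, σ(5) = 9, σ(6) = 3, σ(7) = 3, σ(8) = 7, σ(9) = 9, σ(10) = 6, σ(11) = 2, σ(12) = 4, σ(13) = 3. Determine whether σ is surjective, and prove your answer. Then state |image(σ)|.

No element maps to 1, so σ is not surjective.
The image of σ is {2, 3, 4, 5, 6, 7, 8, 9}, which has 8 elements.

8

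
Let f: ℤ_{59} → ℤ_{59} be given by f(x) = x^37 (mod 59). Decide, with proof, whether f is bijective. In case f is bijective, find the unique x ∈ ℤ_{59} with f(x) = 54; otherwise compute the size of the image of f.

Since 59 is prime, the nonzero elements of ℤ_{59} form a cyclic group of order 58.
As gcd(37, 58) = 1, raising to the 37th power is a bijection on this group: if u^37 ≡ v^37 then (uv^{−1})^37 = 1, and the only element of order dividing gcd(37, 58) = 1 is 1, so u = v.
With f(0) = 0 this makes f injective on all of ℤ_{59}, hence bijective (finite equal-size domain and codomain). In particular f is bijective.
Since f is bijective, we find the preimage of 54. The inverse of x ↦ x^37 on (ℤ_{59})^× is x ↦ x^11, because 37·11 = 407 = 7·58 + 1 ≡ 1 (mod 58) and x^{58} = 1 for x ≠ 0 (Fermat). So f⁻¹(54) = 54^11 mod 59.
Repeated squaring mod 59: 54^1 ≡ 54, 54^2 ≡ 54² = 2916 ≡ 25, 54^4 ≡ 25² = 625 ≡ 35, 54^8 ≡ 35² = 1225 ≡ 45. Since 11 = 8 + 2 + 1, 54^11 ≡ 45·25·54: 45·25 = 1125 ≡ 4, then 4·54 = 216 ≡ 39. So 54^11 ≡ 39 (mod 59).
Hence f⁻¹(54) = 39.

39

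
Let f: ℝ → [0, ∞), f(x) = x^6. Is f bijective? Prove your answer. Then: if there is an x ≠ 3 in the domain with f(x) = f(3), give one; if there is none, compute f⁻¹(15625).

f(3) = 729 = (−3)^6 = f(−3) (since 6 is even), with 3 ≠ −3. So f is not injective, hence not bijective.
For the follow-up, such an x exists: taking x = −3 ∈ ℝ gives f(−3) = 729 = f(3) with −3 ≠ 3.

-3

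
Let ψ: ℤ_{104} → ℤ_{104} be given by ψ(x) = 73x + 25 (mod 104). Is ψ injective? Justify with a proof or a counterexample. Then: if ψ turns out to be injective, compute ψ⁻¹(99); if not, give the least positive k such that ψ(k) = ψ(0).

Recall: ψ is injective when ψ(x_1) = ψ(x_2) forces x_1 = x_2.
If ψ(x_1) = ψ(x_2), then 73x_1 ≡ 73x_2 (mod 104). Because gcd(73, 104) = 1, we may cancel 73 to get x_1 ≡ x_2 (mod 104).
Hence ψ is injective.
We now compute 73⁻¹ mod 104 explicitly. Euclid's algorithm: 104 = 1·73 + 31, 73 = 2·31 + 11, 31 = 2·11 + 9, 11 = 1·9 + 2, 9 = 4·2 + 1; back-substituting gives 1 = 57·73 − 40·104, so 73⁻¹ ≡ 57 (mod 104).
Since ψ is injective, we find ψ⁻¹(99): we need 73x ≡ 99 − 25 ≡ 74 (mod 104). Using 73⁻¹ = 57: x ≡ 57·74 = 4218 = 40·104 + 58, so x = 58.
Check: ψ(58) = 73·58 + 25 = 4259 = 40·104 + 99 ≡ 99 (mod 104).

58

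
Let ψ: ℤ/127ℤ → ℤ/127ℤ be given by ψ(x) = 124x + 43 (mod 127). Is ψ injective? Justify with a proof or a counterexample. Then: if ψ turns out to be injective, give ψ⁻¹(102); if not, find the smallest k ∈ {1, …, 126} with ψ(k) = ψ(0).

If ψ(x_1) = ψ(x_2), then 124x_1 ≡ 124x_2 (mod 127). Because gcd(124, 127) = 1, we may cancel 124 to get x_1 ≡ x_2 (mod 127).
So ψ is injective.
We now compute 124⁻¹ mod 127 explicitly. Euclid's algorithm: 127 = 1·124 + 3, 124 = 41·3 + 1; back-substituting gives 1 = 42·124 − 41·127, so 124⁻¹ ≡ 42 (mod 127).
Since ψ is injective, we compute ψ⁻¹(102): solve 124x + 43 ≡ 102 (mod 127), i.e. 124x ≡ 59 (mod 127).
Multiplying by 124⁻¹ = 42 gives x ≡ 42·59 = 2478 = 19·127 + 65 ≡ 65 (mod 127).
Check: ψ(65) = 124·65 + 43 = 8103 = 63·127 + 102 ≡ 102 (mod 127).

65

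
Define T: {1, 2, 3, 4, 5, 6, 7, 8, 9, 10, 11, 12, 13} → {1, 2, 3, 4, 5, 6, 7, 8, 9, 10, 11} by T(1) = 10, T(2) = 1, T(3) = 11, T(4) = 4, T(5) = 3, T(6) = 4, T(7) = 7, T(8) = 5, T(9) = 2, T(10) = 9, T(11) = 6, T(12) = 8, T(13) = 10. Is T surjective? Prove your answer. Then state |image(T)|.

11

Every element of the codomain has a preimage: 1 = T(2), 2 = T(9), 3 = T(5), 4 = T(4), 5 = T(8), 6 = T(11), 7 = T(7), 8 = T(12), 9 = T(10), 10 = T(1), 11 = T(3).
So T is surjective.
The image of T is {1, 2, 3, 4, 5, 6, 7, 8, 9, 10, 11}, which has 11 elements.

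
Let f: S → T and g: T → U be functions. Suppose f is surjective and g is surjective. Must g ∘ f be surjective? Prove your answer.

surjective

Let c ∈ U. Since g is surjective, there is b ∈ T with g(b) = c. Since f is surjective, there is a ∈ S with f(a) = b.
Then (g ∘ f)(a) = g(b) = c. Thus g ∘ f is surjective.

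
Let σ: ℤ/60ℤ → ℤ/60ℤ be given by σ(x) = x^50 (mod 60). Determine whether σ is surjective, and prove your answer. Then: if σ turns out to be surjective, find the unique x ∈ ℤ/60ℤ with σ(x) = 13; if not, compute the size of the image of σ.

σ(2): Repeated squaring mod 60: 2^1 ≡ 2, 2^2 ≡ 2² = 4, 2^4 ≡ 4² = 16, 2^8 ≡ 16² = 256 ≡ 16, 2^16 ≡ 16² = 256 ≡ 16, 2^32 ≡ 16² = 256 ≡ 16. Since 50 = 32 + 16 + 2, 2^50 ≡ 16·16·4: 16·16 = 256 ≡ 16, then 16·4 = 64 ≡ 4. So 2^50 ≡ 4 (mod 60).
σ(8): Repeated squaring mod 60: 8^1 ≡ 8, 8^2 ≡ 8² = 64 ≡ 4, 8^4 ≡ 4² = 16, 8^8 ≡ 16² = 256 ≡ 16, 8^16 ≡ 16² = 256 ≡ 16, 8^32 ≡ 16² = 256 ≡ 16. Since 50 = 32 + 16 + 2, 8^50 ≡ 16·16·4: 16·16 = 256 ≡ 16, then 16·4 = 64 ≡ 4. So 8^50 ≡ 4 (mod 60).
So σ(2) = σ(8) = 4 while 2 ≠ 8, thus σ is not injective.
A non-injective map from the 60-element set ℤ/60ℤ to itself takes at most 59 distinct values, so it cannot be surjective. So σ is not surjective.
Since σ is not surjective, we determine |image(σ)|. Computing x^50 mod 60 for each x (by repeated squaring, reducing mod 60 at every step), the values σ(0), σ(1), …, σ(59) are: 0, 1, 4, 9, 16, 25, 36, 49, 4, 21, 40, 1, 24, 49, 16, 45, 16, 49, 24, 1, 40, 21, 4, 49, 36, 25, 16, 9, 4, 1, 0, 1, 4, 9, 16, 25, 36, 49, 4, 21, 40, 1, 24, 49, 16, 45, 16, 49, 24, 1, 40, 21, 4, 49, 36, 25, 16, 9, 4, 1.
The distinct values are {0, 1, 4, 9, 16, 21, 24, 25, 36, 40, 45, 49}; there are 12 of them.

12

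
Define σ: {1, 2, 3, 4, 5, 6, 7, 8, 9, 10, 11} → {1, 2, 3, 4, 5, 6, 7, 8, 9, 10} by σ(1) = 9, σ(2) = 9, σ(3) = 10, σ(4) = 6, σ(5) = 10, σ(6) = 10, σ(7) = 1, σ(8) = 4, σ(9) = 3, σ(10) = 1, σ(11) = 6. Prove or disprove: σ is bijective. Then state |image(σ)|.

6

σ(1) = 9 = σ(2) with 1 ≠ 2, so σ is not injective, hence not bijective.
The image of σ is {1, 3, 4, 6, 9, 10}, which has 6 elements.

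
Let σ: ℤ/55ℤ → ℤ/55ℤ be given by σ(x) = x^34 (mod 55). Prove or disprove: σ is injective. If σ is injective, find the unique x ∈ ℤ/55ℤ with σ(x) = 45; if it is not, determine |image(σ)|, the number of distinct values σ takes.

18

σ(3): Repeated squaring mod 55: 3^1 ≡ 3, 3^2 ≡ 3² = 9, 3^4 ≡ 9² = 81 ≡ 26, 3^8 ≡ 26² = 676 ≡ 16, 3^16 ≡ 16² = 256 ≡ 36, 3^32 ≡ 36² = 1296 ≡ 31. Since 34 = 32 + 2, 3^34 ≡ 31·9: 31·9 = 279 ≡ 4. So 3^34 ≡ 4 (mod 55).
σ(8): Repeated squaring mod 55: 8^1 ≡ 8, 8^2 ≡ 8² = 64 ≡ 9, 8^4 ≡ 9² = 81 ≡ 26, 8^8 ≡ 26² = 676 ≡ 16, 8^16 ≡ 16² = 256 ≡ 36, 8^32 ≡ 36² = 1296 ≡ 31. Since 34 = 32 + 2, 8^34 ≡ 31·9: 31·9 = 279 ≡ 4. So 8^34 ≡ 4 (mod 55).
So σ(3) = σ(8) = 4 while 3 ≠ 8, thus σ is not injective.
Since σ is not injective, we determine |image(σ)|. Computing x^34 mod 55 for each x (by repeated squaring, reducing mod 55 at every step), the values σ(0), σ(1), …, σ(54) are: 0, 1, 49, 4, 36, 20, 31, 14, 4, 16, 45, 11, 34, 49, 26, 25, 31, 9, 14, 26, 5, 1, 44, 34, 16, 15, 36, 9, 9, 36, 15, 16, 34, 44, 1, 5, 26, 14, 9, 31, 25, 26, 49, 34, 11, 45, 16, 4, 14, 31, 20, 36, 4, 49, 1.
The distinct values are {0, 1, 4, 5, 9, 11, 14, 15, 16, 20, 25, 26, 31, 34, 36, 44, 45, 49}; there are 18 of them.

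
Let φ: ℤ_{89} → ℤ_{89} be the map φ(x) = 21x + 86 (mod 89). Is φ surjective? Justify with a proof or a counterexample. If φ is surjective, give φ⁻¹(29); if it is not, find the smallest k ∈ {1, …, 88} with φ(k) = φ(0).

10

By definition, φ is surjective if every y in the codomain equals φ(x) for some x in the domain.
Since gcd(21, 89) = 1, 21 is invertible modulo 89. Euclid's algorithm: 89 = 4·21 + 5, 21 = 4·5 + 1; back-substituting gives 1 = 17·21 − 4·89, so 21⁻¹ ≡ 17 (mod 89).
Then y ↦ 17(y − 86) is a two-sided inverse to φ, so every y ∈ ℤ_{89} has a preimage.
Therefore φ is surjective.
Since φ is surjective, we compute φ⁻¹(29): solve 21x + 86 ≡ 29 (mod 89), i.e. 21x ≡ 32 (mod 89).
Multiplying by 21⁻¹ = 17 gives x ≡ 17·32 = 544 = 6·89 + 10 ≡ 10 (mod 89).
Check: φ(10) = 21·10 + 86 = 296 = 3·89 + 29 ≡ 29 (mod 89).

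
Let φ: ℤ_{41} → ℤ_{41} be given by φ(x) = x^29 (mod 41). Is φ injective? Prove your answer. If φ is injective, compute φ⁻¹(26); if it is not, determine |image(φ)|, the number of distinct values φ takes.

Since 41 is prime, the nonzero elements of ℤ_{41} form a cyclic group of order 40.
As gcd(29, 40) = 1, raising to the 29th power is a bijection on this group: if s^29 ≡ t^29 then (st^{−1})^29 = 1, and the only element of order dividing gcd(29, 40) = 1 is 1, so s = t.
With φ(0) = 0 this makes φ injective on all of ℤ_{41}, hence bijective (finite equal-size domain and codomain). In particular φ is injective.
Since φ is injective, we find the preimage of 26. The inverse of x ↦ x^29 on (ℤ_{41})^× is x ↦ x^29, because 29·29 = 841 = 21·40 + 1 ≡ 1 (mod 40) and x^{40} = 1 for x ≠ 0 (Fermat). So φ⁻¹(26) = 26^29 mod 41.
Repeated squaring mod 41: 26^1 ≡ 26, 26^2 ≡ 26² = 676 ≡ 20, 26^4 ≡ 20² = 400 ≡ 31, 26^8 ≡ 31² = 961 ≡ 18, 26^16 ≡ 18² = 324 ≡ 37. Since 29 = 16 + 8 + 4 + 1, 26^29 ≡ 37·18·31·26: 37·18 = 666 ≡ 10, then 10·31 = 310 ≡ 23, then 23·26 = 598 ≡ 24. So 26^29 ≡ 24 (mod 41).
Hence φ⁻¹(26) = 24.

24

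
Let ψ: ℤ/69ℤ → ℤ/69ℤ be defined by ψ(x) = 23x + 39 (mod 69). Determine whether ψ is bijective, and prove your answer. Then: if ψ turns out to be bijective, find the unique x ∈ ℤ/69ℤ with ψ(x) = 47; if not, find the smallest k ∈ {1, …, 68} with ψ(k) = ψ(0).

We have gcd(23, 69) = 23 > 1. Taking s = 0 and t = 3: ψ(0) = 39 and ψ(3) = 23·3 + 39 = 108 ≡ 39 (mod 69).
So ψ(0) = ψ(3) while 0 ≠ 3, thus ψ is not injective, hence not bijective.
Since ψ is not bijective, we find the least positive k with ψ(k) = ψ(0): this means 23k ≡ 0 (mod 69), i.e. 69 ∣ 23k. Since gcd(23, 69) = 23, dividing through by 23 this holds exactly when 3 ∣ k.
The smallest positive such k is 3.

3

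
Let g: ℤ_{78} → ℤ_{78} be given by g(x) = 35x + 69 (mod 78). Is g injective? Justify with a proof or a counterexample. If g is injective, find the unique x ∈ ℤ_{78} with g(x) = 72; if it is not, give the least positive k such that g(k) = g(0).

9

Recall: g is injective if g(x_1) = g(x_2) implies x_1 = x_2.
Suppose g(x_1) = g(x_2) in ℤ_{78}. Then 35x_1 + 69 ≡ 35x_2 + 69 (mod 78), therefore 35(x_1 − x_2) ≡ 0 (mod 78).
Since gcd(35, 78) = 1, 35 is invertible modulo 78, therefore x_1 − x_2 ≡ 0 (mod 78), i.e. x_1 = x_2.
Therefore g is injective.
We now compute 35⁻¹ mod 78 explicitly. Euclid's algorithm: 78 = 2·35 + 8, 35 = 4·8 + 3, 8 = 2·3 + 2, 3 = 1·2 + 1; back-substituting gives 1 = 29·35 − 13·78, so 35⁻¹ ≡ 29 (mod 78).
Since g is injective, we find g⁻¹(72): we need 35x ≡ 72 − 69 ≡ 3 (mod 78). Using 35⁻¹ = 29: x ≡ 29·3 = 87 = 1·78 + 9, so x = 9.
Check: g(9) = 35·9 + 69 = 384 = 4·78 + 72 ≡ 72 (mod 78).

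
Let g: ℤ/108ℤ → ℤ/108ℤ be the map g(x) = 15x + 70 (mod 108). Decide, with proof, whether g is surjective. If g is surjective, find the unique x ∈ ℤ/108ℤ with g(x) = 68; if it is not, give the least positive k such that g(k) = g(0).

Since gcd(15, 108) = 3, we have 15x ≡ 0 (mod 3) for all x, so g(x) ≡ 1 (mod 3).
But 0 ≢ 1 (mod 3), so 0 ∈ ℤ/108ℤ has no preimage. Thus g is not surjective.
Since g is not surjective, we find the least positive k with g(k) = g(0): this means 15k ≡ 0 (mod 108), i.e. 108 ∣ 15k. Since gcd(15, 108) = 3, dividing through by 3 this holds exactly when 36 ∣ 5k, and as gcd(5, 36) = 1, exactly when 36 ∣ k.
The smallest positive such k is 36.

36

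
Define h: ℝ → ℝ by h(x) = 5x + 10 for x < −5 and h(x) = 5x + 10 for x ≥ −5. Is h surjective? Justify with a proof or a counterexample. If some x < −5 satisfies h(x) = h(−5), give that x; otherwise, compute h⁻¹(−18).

-28/5

Both pieces are strictly increasing (slopes 5 and 5), so each is injective on its own interval.
The left piece maps (−∞, −5) onto (−∞, −15); the right piece maps [−5, ∞) onto [−15, ∞).
These images together cover ℝ, so h is surjective.
Because the two images are disjoint, no x < −5 has h(x) = h(−5), so we compute h⁻¹(−18): −18 lies in (−∞, −15), so solve 5x + 10 = −18: x = (−18 − 10)/5 = −28/5.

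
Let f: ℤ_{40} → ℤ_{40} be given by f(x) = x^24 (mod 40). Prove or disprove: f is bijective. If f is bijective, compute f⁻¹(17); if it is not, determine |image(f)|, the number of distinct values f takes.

f(1) = 1^24 = 1.
f(3): Repeated squaring mod 40: 3^1 ≡ 3, 3^2 ≡ 3² = 9, 3^4 ≡ 9² = 81 ≡ 1, 3^8 ≡ 1² = 1, 3^16 ≡ 1² = 1. Since 24 = 16 + 8, 3^24 ≡ 1·1: 1·1 = 1. So 3^24 ≡ 1 (mod 40).
So f(1) = f(3) = 1 while 1 ≠ 3, thus f is not injective, hence not bijective.
Since f is not bijective, we determine |image(f)|. Computing x^24 mod 40 for each x (by repeated squaring, reducing mod 40 at every step), the values f(0), f(1), …, f(39) are: 0, 1, 16, 1, 16, 25, 16, 1, 16, 1, 0, 1, 16, 1, 16, 25, 16, 1, 16, 1, 0, 1, 16, 1, 16, 25, 16, 1, 16, 1, 0, 1, 16, 1, 16, 25, 16, 1, 16, 1.
The distinct values are {0, 1, 16, 25}; there are 4 of them.

4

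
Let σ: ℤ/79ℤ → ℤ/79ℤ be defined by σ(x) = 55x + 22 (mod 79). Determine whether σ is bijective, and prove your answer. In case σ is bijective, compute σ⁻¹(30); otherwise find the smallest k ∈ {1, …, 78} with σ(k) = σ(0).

By definition, σ is injective when σ(u) = σ(v) forces u = v.
If σ(u) = σ(v), then 55u ≡ 55v (mod 79). Because gcd(55, 79) = 1, we may cancel 55 to get u ≡ v (mod 79).
We now compute 55⁻¹ mod 79 explicitly. Euclid's algorithm: 79 = 1·55 + 24, 55 = 2·24 + 7, 24 = 3·7 + 3, 7 = 2·3 + 1; back-substituting gives 1 = 23·55 − 16·79, so 55⁻¹ ≡ 23 (mod 79).
Then y ↦ 23(y − 22) is a two-sided inverse to σ, so every y ∈ ℤ/79ℤ has a preimage.
Therefore σ is bijective.
Since σ is bijective, we find σ⁻¹(30): we need 55x ≡ 30 − 22 ≡ 8 (mod 79). Using 55⁻¹ = 23: x ≡ 23·8 = 184 = 2·79 + 26, so x = 26.
Check: σ(26) = 55·26 + 22 = 1452 = 18·79 + 30 ≡ 30 (mod 79).

26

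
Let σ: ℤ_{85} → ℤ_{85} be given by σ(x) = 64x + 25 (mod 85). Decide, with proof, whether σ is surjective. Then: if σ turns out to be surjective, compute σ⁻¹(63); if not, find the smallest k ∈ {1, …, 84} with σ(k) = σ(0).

67

Since gcd(64, 85) = 1, 64 is invertible modulo 85. Euclid's algorithm: 85 = 1·64 + 21, 64 = 3·21 + 1; back-substituting gives 1 = 4·64 − 3·85, so 64⁻¹ ≡ 4 (mod 85).
Then y ↦ 4(y − 25) is a two-sided inverse to σ, so every y ∈ ℤ_{85} has a preimage.
So σ is surjective.
Since σ is surjective, we find σ⁻¹(63): we need 64x ≡ 63 − 25 ≡ 38 (mod 85). Using 64⁻¹ = 4: x ≡ 4·38 = 152 = 1·85 + 67, so x = 67.
Check: σ(67) = 64·67 + 25 = 4313 = 50·85 + 63 ≡ 63 (mod 85).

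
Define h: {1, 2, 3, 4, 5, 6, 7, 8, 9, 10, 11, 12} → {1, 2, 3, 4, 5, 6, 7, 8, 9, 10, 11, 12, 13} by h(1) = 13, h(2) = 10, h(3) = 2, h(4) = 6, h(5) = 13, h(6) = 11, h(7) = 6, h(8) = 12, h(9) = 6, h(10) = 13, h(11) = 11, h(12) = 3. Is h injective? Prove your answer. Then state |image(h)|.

h(1) = 13 = h(5) with 1 ≠ 5, so h is not injective.
The image of h is {2, 3, 6, 10, 11, 12, 13}, which has 7 elements.

7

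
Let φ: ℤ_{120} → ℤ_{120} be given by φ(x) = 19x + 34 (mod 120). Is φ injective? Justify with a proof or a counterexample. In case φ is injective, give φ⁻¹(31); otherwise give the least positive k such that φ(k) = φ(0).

Recall: φ is injective if φ(s) = φ(t) implies s = t.
If φ(s) = φ(t), then 19s ≡ 19t (mod 120). Because gcd(19, 120) = 1, we may cancel 19 to get s ≡ t (mod 120).
Therefore φ is injective.
We now compute 19⁻¹ mod 120 explicitly. Euclid's algorithm: 120 = 6·19 + 6, 19 = 3·6 + 1; back-substituting gives 1 = 19·19 − 3·120, so 19⁻¹ ≡ 19 (mod 120).
Since φ is injective, we find φ⁻¹(31): we need 19x ≡ 31 − 34 ≡ 117 (mod 120). Using 19⁻¹ = 19: x ≡ 19·117 = 2223 = 18·120 + 63, so x = 63.
Check: φ(63) = 19·63 + 34 = 1231 = 10·120 + 31 ≡ 31 (mod 120).

63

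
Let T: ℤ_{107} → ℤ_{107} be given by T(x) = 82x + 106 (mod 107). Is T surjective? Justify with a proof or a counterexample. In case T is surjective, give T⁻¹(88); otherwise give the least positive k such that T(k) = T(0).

Since gcd(82, 107) = 1, 82 is invertible modulo 107. Euclid's algorithm: 107 = 1·82 + 25, 82 = 3·25 + 7, 25 = 3·7 + 4, 7 = 1·4 + 3, 4 = 1·3 + 1; back-substituting gives 1 = 77·82 − 59·107, so 82⁻¹ ≡ 77 (mod 107).
Then y ↦ 77(y − 106) is a two-sided inverse to T, so every y ∈ ℤ_{107} has a preimage.
Therefore T is surjective.
Since T is surjective, we compute T⁻¹(88): solve 82x + 106 ≡ 88 (mod 107), i.e. 82x ≡ 89 (mod 107).
Multiplying by 82⁻¹ = 77 gives x ≡ 77·89 = 6853 = 64·107 + 5 ≡ 5 (mod 107).
Check: T(5) = 82·5 + 106 = 516 = 4·107 + 88 ≡ 88 (mod 107).

5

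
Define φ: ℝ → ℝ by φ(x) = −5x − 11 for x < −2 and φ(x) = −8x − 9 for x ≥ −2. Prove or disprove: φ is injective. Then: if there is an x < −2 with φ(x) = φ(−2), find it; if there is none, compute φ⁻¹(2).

Both pieces are strictly decreasing (slopes −5 and −8), so each is injective on its own interval.
The left piece maps (−∞, −2) onto (−1, ∞); the right piece maps [−2, ∞) onto (−∞, 7].
These images overlap. In particular φ(−2) = 7 (right piece), and solving −5x − 11 = 7 on the left piece gives x = −18/5 < −2.
So φ(−18/5) = φ(−2) with −18/5 ≠ −2, and φ is not injective. This x = −18/5 is the requested value below −2.

-18/5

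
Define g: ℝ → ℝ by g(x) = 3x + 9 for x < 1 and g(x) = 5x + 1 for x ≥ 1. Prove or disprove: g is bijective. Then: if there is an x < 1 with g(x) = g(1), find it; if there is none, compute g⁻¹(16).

Both pieces are strictly increasing (slopes 3 and 5), so each is injective on its own interval.
The left piece maps (−∞, 1) onto (−∞, 12); the right piece maps [1, ∞) onto [6, ∞).
These images overlap. In particular g(1) = 6 (right piece), and solving 3x + 9 = 6 on the left piece gives x = −1 < 1.
So g(−1) = g(1) with −1 ≠ 1, and g is not injective, hence not bijective. This x = −1 is the requested value below 1.

-1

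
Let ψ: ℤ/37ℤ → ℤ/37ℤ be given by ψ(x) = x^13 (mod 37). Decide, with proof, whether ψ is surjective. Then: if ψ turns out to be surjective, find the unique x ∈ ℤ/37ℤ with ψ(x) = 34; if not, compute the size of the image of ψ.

33

Since 37 is prime, the nonzero elements of ℤ/37ℤ form a cyclic group of order 36.
As gcd(13, 36) = 1, raising to the 13th power is a bijection on this group: if a^13 ≡ b^13 then (ab^{−1})^13 = 1, and the only element of order dividing gcd(13, 36) = 1 is 1, so a = b.
With ψ(0) = 0 this makes ψ injective on all of ℤ/37ℤ, hence bijective (finite equal-size domain and codomain). In particular ψ is surjective.
Since ψ is surjective, we find the preimage of 34. The inverse of x ↦ x^13 on (ℤ/37ℤ)^× is x ↦ x^25, because 13·25 = 325 = 9·36 + 1 ≡ 1 (mod 36) and x^{36} = 1 for x ≠ 0 (Fermat). So ψ⁻¹(34) = 34^25 mod 37.
Repeated squaring mod 37: 34^1 ≡ 34, 34^2 ≡ 34² = 1156 ≡ 9, 34^4 ≡ 9² = 81 ≡ 7, 34^8 ≡ 7² = 49 ≡ 12, 34^16 ≡ 12² = 144 ≡ 33. Since 25 = 16 + 8 + 1, 34^25 ≡ 33·12·34: 33·12 = 396 ≡ 26, then 26·34 = 884 ≡ 33. So 34^25 ≡ 33 (mod 37).
Hence ψ⁻¹(34) = 33.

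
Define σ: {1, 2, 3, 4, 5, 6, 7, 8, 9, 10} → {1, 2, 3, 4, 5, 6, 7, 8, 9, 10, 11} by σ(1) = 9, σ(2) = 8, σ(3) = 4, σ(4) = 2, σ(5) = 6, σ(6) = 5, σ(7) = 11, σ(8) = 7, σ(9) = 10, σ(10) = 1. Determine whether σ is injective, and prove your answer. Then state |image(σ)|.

10

The values σ(1), …, σ(10) are 9, 8, 4, 2, 6, 5, 11, 7, 10, 1 — all distinct.
So σ(x_1) = σ(x_2) only when x_1 = x_2, and σ is injective.
The image of σ is {1, 2, 4, 5, 6, 7, 8, 9, 10, 11}, which has 10 elements.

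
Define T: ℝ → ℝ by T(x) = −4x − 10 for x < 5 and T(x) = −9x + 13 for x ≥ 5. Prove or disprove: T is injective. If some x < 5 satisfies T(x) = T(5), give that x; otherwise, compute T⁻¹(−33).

46/9

Both pieces are strictly decreasing (slopes −4 and −9), so each is injective on its own interval.
The left piece maps (−∞, 5) onto (−30, ∞); the right piece maps [5, ∞) onto (−∞, −32].
These images are disjoint, so no value is attained by both pieces. Therefore T is injective.
Because the two images are disjoint, no x < 5 has T(x) = T(5), so we compute T⁻¹(−33): −33 lies in (−∞, −32], so solve −9x + 13 = −33: x = (−33 − 13)/(−9) = 46/9.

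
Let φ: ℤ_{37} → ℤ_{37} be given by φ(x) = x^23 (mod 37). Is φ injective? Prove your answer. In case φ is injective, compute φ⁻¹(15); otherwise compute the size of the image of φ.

19

Since 37 is prime, the nonzero elements of ℤ_{37} form a cyclic group of order 36.
As gcd(23, 36) = 1, raising to the 23rd power is a bijection on this group: if u^23 ≡ v^23 then (uv^{−1})^23 = 1, and the only element of order dividing gcd(23, 36) = 1 is 1, so u = v.
With φ(0) = 0 this makes φ injective on all of ℤ_{37}, hence bijective (finite equal-size domain and codomain). In particular φ is injective.
Since φ is injective, we find the preimage of 15. The inverse of x ↦ x^23 on (ℤ_{37})^× is x ↦ x^11, because 23·11 = 253 = 7·36 + 1 ≡ 1 (mod 36) and x^{36} = 1 for x ≠ 0 (Fermat). So φ⁻¹(15) = 15^11 mod 37.
Repeated squaring mod 37: 15^1 ≡ 15, 15^2 ≡ 15² = 225 ≡ 3, 15^4 ≡ 3² = 9, 15^8 ≡ 9² = 81 ≡ 7. Since 11 = 8 + 2 + 1, 15^11 ≡ 7·3·15: 7·3 = 21, then 21·15 = 315 ≡ 19. So 15^11 ≡ 19 (mod 37).
Hence φ⁻¹(15) = 19.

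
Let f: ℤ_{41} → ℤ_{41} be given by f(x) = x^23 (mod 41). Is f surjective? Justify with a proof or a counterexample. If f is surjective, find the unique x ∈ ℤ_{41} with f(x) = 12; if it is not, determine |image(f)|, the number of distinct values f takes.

22

Since 41 is prime, the nonzero elements of ℤ_{41} form a cyclic group of order 40.
As gcd(23, 40) = 1, raising to the 23rd power is a bijection on this group: if s^23 ≡ t^23 then (st^{−1})^23 = 1, and the only element of order dividing gcd(23, 40) = 1 is 1, so s = t.
With f(0) = 0 this makes f injective on all of ℤ_{41}, hence bijective (finite equal-size domain and codomain). In particular f is surjective.
Since f is surjective, we find the preimage of 12. The inverse of x ↦ x^23 on (ℤ_{41})^× is x ↦ x^7, because 23·7 = 161 = 4·40 + 1 ≡ 1 (mod 40) and x^{40} = 1 for x ≠ 0 (Fermat). So f⁻¹(12) = 12^7 mod 41.
Repeated squaring mod 41: 12^1 ≡ 12, 12^2 ≡ 12² = 144 ≡ 21, 12^4 ≡ 21² = 441 ≡ 31. Since 7 = 4 + 2 + 1, 12^7 ≡ 31·21·12: 31·21 = 651 ≡ 36, then 36·12 = 432 ≡ 22. So 12^7 ≡ 22 (mod 41).
Hence f⁻¹(12) = 22.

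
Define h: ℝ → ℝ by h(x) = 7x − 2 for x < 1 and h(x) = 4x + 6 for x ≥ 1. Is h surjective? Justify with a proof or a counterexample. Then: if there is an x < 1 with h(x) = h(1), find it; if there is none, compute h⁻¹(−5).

-3/7

Both pieces are strictly increasing (slopes 7 and 4), so each is injective on its own interval.
The left piece maps (−∞, 1) onto (−∞, 5); the right piece maps [1, ∞) onto [10, ∞).
The union (−∞, 5) ∪ [10, ∞) omits the interval between 5 and 10; in particular 5 has no preimage. So h is not surjective.
Because the two images are disjoint, no x < 1 has h(x) = h(1), so we compute h⁻¹(−5): −5 lies in (−∞, 5), so solve 7x − 2 = −5: x = (−5 + 2)/7 = −3/7.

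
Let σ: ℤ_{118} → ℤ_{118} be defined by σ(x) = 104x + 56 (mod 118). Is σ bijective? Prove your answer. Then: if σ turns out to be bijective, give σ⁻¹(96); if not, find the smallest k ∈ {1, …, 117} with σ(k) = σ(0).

59

We have gcd(104, 118) = 2 > 1. Taking x_1 = 0 and x_2 = 59: σ(0) = 56 and σ(59) = 104·59 + 56 = 6192 ≡ 56 (mod 118).
So σ(0) = σ(59) while 0 ≠ 59, thus σ is not injective, hence not bijective.
Since σ is not bijective, we find the least positive k with σ(k) = σ(0): this means 104k ≡ 0 (mod 118), i.e. 118 ∣ 104k. Since gcd(104, 118) = 2, dividing through by 2 this holds exactly when 59 ∣ 52k, and as gcd(52, 59) = 1, exactly when 59 ∣ k.
The smallest positive such k is 59.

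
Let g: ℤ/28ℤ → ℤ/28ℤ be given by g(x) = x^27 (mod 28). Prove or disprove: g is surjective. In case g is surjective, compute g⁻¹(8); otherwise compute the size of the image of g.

9

g(2): Repeated squaring mod 28: 2^1 ≡ 2, 2^2 ≡ 2² = 4, 2^4 ≡ 4² = 16, 2^8 ≡ 16² = 256 ≡ 4, 2^16 ≡ 4² = 16. Since 27 = 16 + 8 + 2 + 1, 2^27 ≡ 16·4·4·2: 16·4 = 64 ≡ 8, then 8·4 = 32 ≡ 4, then 4·2 = 8. So 2^27 ≡ 8 (mod 28).
g(4): Repeated squaring mod 28: 4^1 ≡ 4, 4^2 ≡ 4² = 16, 4^4 ≡ 16² = 256 ≡ 4, 4^8 ≡ 4² = 16, 4^16 ≡ 16² = 256 ≡ 4. Since 27 = 16 + 8 + 2 + 1, 4^27 ≡ 4·16·16·4: 4·16 = 64 ≡ 8, then 8·16 = 128 ≡ 16, then 16·4 = 64 ≡ 8. So 4^27 ≡ 8 (mod 28).
So g(2) = g(4) = 8 while 2 ≠ 4, therefore g is not injective.
A non-injective map from the 28-element set ℤ/28ℤ to itself takes at most 27 distinct values, so it cannot be surjective. Hence g is not surjective.
Since g is not surjective, we determine |image(g)|. Computing x^27 mod 28 for each x (by repeated squaring, reducing mod 28 at every step), the values g(0), g(1), …, g(27) are: 0, 1, 8, 27, 8, 13, 20, 7, 8, 1, 20, 15, 20, 13, 0, 15, 8, 13, 8, 27, 20, 21, 8, 15, 20, 1, 20, 27.
The distinct values are {0, 1, 7, 8, 13, 15, 20, 21, 27}; there are 9 of them.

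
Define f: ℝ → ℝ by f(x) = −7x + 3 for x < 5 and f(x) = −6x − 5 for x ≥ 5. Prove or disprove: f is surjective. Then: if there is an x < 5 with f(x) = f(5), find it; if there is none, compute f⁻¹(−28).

Both pieces are strictly decreasing (slopes −7 and −6), so each is injective on its own interval.
The left piece maps (−∞, 5) onto (−32, ∞); the right piece maps [5, ∞) onto (−∞, −35].
The union (−32, ∞) ∪ (−∞, −35] omits the interval between −32 and −35; in particular −32 has no preimage. So f is not surjective.
Because the two images are disjoint, no x < 5 has f(x) = f(5), so we compute f⁻¹(−28): −28 lies in (−32, ∞), so solve −7x + 3 = −28: x = (−28 − 3)/(−7) = 31/7.

31/7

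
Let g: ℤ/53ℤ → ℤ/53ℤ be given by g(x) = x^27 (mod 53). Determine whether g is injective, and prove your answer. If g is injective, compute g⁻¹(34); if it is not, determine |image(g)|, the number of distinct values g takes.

Since 53 is prime, the nonzero elements of ℤ/53ℤ form a cyclic group of order 52.
As gcd(27, 52) = 1, raising to the 27th power is a bijection on this group: if a^27 ≡ b^27 then (ab^{−1})^27 = 1, and the only element of order dividing gcd(27, 52) = 1 is 1, so a = b.
With g(0) = 0 this makes g injective on all of ℤ/53ℤ, hence bijective (finite equal-size domain and codomain). In particular g is injective.
Since g is injective, we find the preimage of 34. The inverse of x ↦ x^27 on (ℤ/53ℤ)^× is x ↦ x^27, because 27·27 = 729 = 14·52 + 1 ≡ 1 (mod 52) and x^{52} = 1 for x ≠ 0 (Fermat). So g⁻¹(34) = 34^27 mod 53.
Repeated squaring mod 53: 34^1 ≡ 34, 34^2 ≡ 34² = 1156 ≡ 43, 34^4 ≡ 43² = 1849 ≡ 47, 34^8 ≡ 47² = 2209 ≡ 36, 34^16 ≡ 36² = 1296 ≡ 24. Since 27 = 16 + 8 + 2 + 1, 34^27 ≡ 24·36·43·34: 24·36 = 864 ≡ 16, then 16·43 = 688 ≡ 52, then 52·34 = 1768 ≡ 19. So 34^27 ≡ 19 (mod 53).
Hence g⁻¹(34) = 19.

19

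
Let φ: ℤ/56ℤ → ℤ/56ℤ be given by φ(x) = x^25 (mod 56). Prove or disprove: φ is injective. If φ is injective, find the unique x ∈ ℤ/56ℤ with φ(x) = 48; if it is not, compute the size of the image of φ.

35

φ(0) = 0^25 = 0.
φ(14): Repeated squaring mod 56: 14^1 ≡ 14, 14^2 ≡ 14² = 196 ≡ 28, 14^4 ≡ 28² = 784 ≡ 0, 14^8 ≡ 0² = 0, 14^16 ≡ 0² = 0. Since 25 = 16 + 8 + 1, 14^25 ≡ 0·0·14: 0·0 = 0, then 0·14 = 0. So 14^25 ≡ 0 (mod 56).
So φ(0) = φ(14) = 0 while 0 ≠ 14, therefore φ is not injective.
Since φ is not injective, we determine |image(φ)|. Computing x^25 mod 56 for each x (by repeated squaring, reducing mod 56 at every step), the values φ(0), φ(1), …, φ(55) are: 0, 1, 16, 3, 32, 5, 48, 7, 8, 9, 24, 11, 40, 13, 0, 15, 16, 17, 32, 19, 48, 21, 8, 23, 24, 25, 40, 27, 0, 29, 16, 31, 32, 33, 48, 35, 8, 37, 24, 39, 40, 41, 0, 43, 16, 45, 32, 47, 48, 49, 8, 51, 24, 53, 40, 55.
The distinct values are {0, 1, 3, 5, 7, 8, 9, 11, 13, 15, 16, 17, 19, 21, 23, 24, 25, 27, 29, 31, 32, 33, 35, 37, 39, 40, 41, 43, 45, 47, 48, 49, 51, 53, 55}; there are 35 of them.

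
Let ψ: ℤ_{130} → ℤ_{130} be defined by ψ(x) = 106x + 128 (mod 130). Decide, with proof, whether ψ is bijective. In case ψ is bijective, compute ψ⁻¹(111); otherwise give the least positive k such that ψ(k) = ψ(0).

Recall: ψ is injective if ψ(x_1) = ψ(x_2) implies x_1 = x_2.
We have gcd(106, 130) = 2 > 1. Taking x_1 = 0 and x_2 = 65: ψ(0) = 128 and ψ(65) = 106·65 + 128 = 7018 ≡ 128 (mod 130).
So ψ(0) = ψ(65) while 0 ≠ 65, so ψ is not injective, hence not bijective.
Since ψ is not bijective, we find the least positive k with ψ(k) = ψ(0): this means 106k ≡ 0 (mod 130), i.e. 130 ∣ 106k. Since gcd(106, 130) = 2, dividing through by 2 this holds exactly when 65 ∣ 53k, and as gcd(53, 65) = 1, exactly when 65 ∣ k.
The smallest positive such k is 65.

65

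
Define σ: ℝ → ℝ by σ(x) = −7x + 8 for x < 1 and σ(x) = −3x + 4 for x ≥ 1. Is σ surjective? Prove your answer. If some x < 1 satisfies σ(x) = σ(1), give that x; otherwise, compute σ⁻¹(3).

5/7

Both pieces are strictly decreasing (slopes −7 and −3), so each is injective on its own interval.
The left piece maps (−∞, 1) onto (1, ∞); the right piece maps [1, ∞) onto (−∞, 1].
These images together cover ℝ, so σ is surjective.
Because the two images are disjoint, no x < 1 has σ(x) = σ(1), so we compute σ⁻¹(3): 3 lies in (1, ∞), so solve −7x + 8 = 3: x = (3 − 8)/(−7) = 5/7.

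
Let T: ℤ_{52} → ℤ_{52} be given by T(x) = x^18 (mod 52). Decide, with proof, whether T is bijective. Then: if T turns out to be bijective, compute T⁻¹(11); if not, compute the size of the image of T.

T(1) = 1^18 = 1.
T(3): Repeated squaring mod 52: 3^1 ≡ 3, 3^2 ≡ 3² = 9, 3^4 ≡ 9² = 81 ≡ 29, 3^8 ≡ 29² = 841 ≡ 9, 3^16 ≡ 9² = 81 ≡ 29. Since 18 = 16 + 2, 3^18 ≡ 29·9: 29·9 = 261 ≡ 1. So 3^18 ≡ 1 (mod 52).
So T(1) = T(3) = 1 while 1 ≠ 3, so T is not injective, hence not bijective.
Since T is not bijective, we determine |image(T)|. Computing x^18 mod 52 for each x (by repeated squaring, reducing mod 52 at every step), the values T(0), T(1), …, T(51) are: 0, 1, 12, 1, 40, 25, 12, 25, 12, 1, 40, 25, 40, 13, 40, 25, 40, 1, 12, 25, 12, 25, 40, 1, 12, 1, 0, 1, 12, 1, 40, 25, 12, 25, 12, 1, 40, 25, 40, 13, 40, 25, 40, 1, 12, 25, 12, 25, 40, 1, 12, 1.
The distinct values are {0, 1, 12, 13, 25, 40}; there are 6 of them.

6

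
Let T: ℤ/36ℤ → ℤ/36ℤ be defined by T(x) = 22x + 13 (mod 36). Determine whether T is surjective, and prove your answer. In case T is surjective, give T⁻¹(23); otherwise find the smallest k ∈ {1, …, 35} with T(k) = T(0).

Since gcd(22, 36) = 2, we have 22x ≡ 0 (mod 2) for all x, so T(x) ≡ 1 (mod 2).
But 0 ≢ 1 (mod 2), so 0 ∈ ℤ/36ℤ has no preimage. So T is not surjective.
Since T is not surjective, we find the least positive k with T(k) = T(0): this means 22k ≡ 0 (mod 36), i.e. 36 ∣ 22k. Since gcd(22, 36) = 2, dividing through by 2 this holds exactly when 18 ∣ 11k, and as gcd(11, 18) = 1, exactly when 18 ∣ k.
The smallest positive such k is 18.

18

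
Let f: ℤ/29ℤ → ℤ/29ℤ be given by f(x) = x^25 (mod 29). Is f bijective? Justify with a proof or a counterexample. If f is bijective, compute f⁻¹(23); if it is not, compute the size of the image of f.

Since 29 is prime, the nonzero elements of ℤ/29ℤ form a cyclic group of order 28.
As gcd(25, 28) = 1, raising to the 25th power is a bijection on this group: if x_1^25 ≡ x_2^25 then (x_1x_2^{−1})^25 = 1, and the only element of order dividing gcd(25, 28) = 1 is 1, so x_1 = x_2.
With f(0) = 0 this makes f injective on all of ℤ/29ℤ, hence bijective (finite equal-size domain and codomain). In particular f is bijective.
Since f is bijective, we find the preimage of 23. The inverse of x ↦ x^25 on (ℤ/29ℤ)^× is x ↦ x^9, because 25·9 = 225 = 8·28 + 1 ≡ 1 (mod 28) and x^{28} = 1 for x ≠ 0 (Fermat). So f⁻¹(23) = 23^9 mod 29.
Repeated squaring mod 29: 23^1 ≡ 23, 23^2 ≡ 23² = 529 ≡ 7, 23^4 ≡ 7² = 49 ≡ 20, 23^8 ≡ 20² = 400 ≡ 23. Since 9 = 8 + 1, 23^9 ≡ 23·23: 23·23 = 529 ≡ 7. So 23^9 ≡ 7 (mod 29).
Hence f⁻¹(23) = 7.

7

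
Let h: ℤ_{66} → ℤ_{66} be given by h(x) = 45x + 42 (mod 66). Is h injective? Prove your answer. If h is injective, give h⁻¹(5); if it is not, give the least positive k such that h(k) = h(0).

22

Recall that injectivity means: for all x_1, x_2 in the domain, h(x_1) = h(x_2) implies x_1 = x_2.
We have gcd(45, 66) = 3 > 1. Taking x_1 = 0 and x_2 = 22: h(0) = 42 and h(22) = 45·22 + 42 = 1032 ≡ 42 (mod 66).
So h(0) = h(22) while 0 ≠ 22, so h is not injective.
Since h is not injective, we find the least positive k with h(k) = h(0): this means 45k ≡ 0 (mod 66), i.e. 66 ∣ 45k. Since gcd(45, 66) = 3, dividing through by 3 this holds exactly when 22 ∣ 15k, and as gcd(15, 22) = 1, exactly when 22 ∣ k.
The smallest positive such k is 22.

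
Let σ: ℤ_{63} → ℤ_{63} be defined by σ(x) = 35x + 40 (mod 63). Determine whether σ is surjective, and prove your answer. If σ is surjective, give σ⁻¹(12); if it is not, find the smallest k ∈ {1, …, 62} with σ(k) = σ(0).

9

Since gcd(35, 63) = 7, we have 35x ≡ 0 (mod 7) for all x, so σ(x) ≡ 5 (mod 7).
But 0 ≢ 5 (mod 7), so 0 ∈ ℤ_{63} has no preimage. Therefore σ is not surjective.
Since σ is not surjective, we find the least positive k with σ(k) = σ(0): this means 35k ≡ 0 (mod 63), i.e. 63 ∣ 35k. Since gcd(35, 63) = 7, dividing through by 7 this holds exactly when 9 ∣ 5k, and as gcd(5, 9) = 1, exactly when 9 ∣ k.
The smallest positive such k is 9.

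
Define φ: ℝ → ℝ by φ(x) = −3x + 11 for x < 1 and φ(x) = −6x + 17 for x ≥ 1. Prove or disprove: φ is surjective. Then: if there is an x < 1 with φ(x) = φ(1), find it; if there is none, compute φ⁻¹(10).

Both pieces are strictly decreasing (slopes −3 and −6), so each is injective on its own interval.
The left piece maps (−∞, 1) onto (8, ∞); the right piece maps [1, ∞) onto (−∞, 11].
The union (8, ∞) ∪ (−∞, 11] covers ℝ, so φ is surjective.
For the follow-up: the images overlap, so an x < 1 with φ(x) = φ(1) exists. φ(1) = 11; solving −3x + 11 = 11 for x < 1 gives x = (11 − 11)/(−3) = 0.

0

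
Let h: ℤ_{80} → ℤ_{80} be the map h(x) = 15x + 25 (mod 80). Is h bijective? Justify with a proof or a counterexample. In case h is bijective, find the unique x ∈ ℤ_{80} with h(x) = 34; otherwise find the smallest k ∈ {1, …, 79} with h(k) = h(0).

16

By definition, h is injective when h(u) = h(v) forces u = v.
We have gcd(15, 80) = 5 > 1. Taking u = 0 and v = 16: h(0) = 25 and h(16) = 15·16 + 25 = 265 ≡ 25 (mod 80).
So h(0) = h(16) while 0 ≠ 16, therefore h is not injective, hence not bijective.
Since h is not bijective, we find the least positive k with h(k) = h(0): this means 15k ≡ 0 (mod 80), i.e. 80 ∣ 15k. Since gcd(15, 80) = 5, dividing through by 5 this holds exactly when 16 ∣ 3k, and as gcd(3, 16) = 1, exactly when 16 ∣ k.
The smallest positive such k is 16.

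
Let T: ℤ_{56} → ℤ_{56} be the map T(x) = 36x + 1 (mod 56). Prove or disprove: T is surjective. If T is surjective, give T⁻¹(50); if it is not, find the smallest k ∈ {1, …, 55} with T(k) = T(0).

14

By definition, surjectivity means every element of the codomain has a preimage under T.
Since gcd(36, 56) = 4, we have 36x ≡ 0 (mod 4) for all x, so T(x) ≡ 1 (mod 4).
But 0 ≢ 1 (mod 4), so 0 ∈ ℤ_{56} has no preimage. Hence T is not surjective.
Since T is not surjective, we find the least positive k with T(k) = T(0): this means 36k ≡ 0 (mod 56), i.e. 56 ∣ 36k. Since gcd(36, 56) = 4, dividing through by 4 this holds exactly when 14 ∣ 9k, and as gcd(9, 14) = 1, exactly when 14 ∣ k.
The smallest positive such k is 14.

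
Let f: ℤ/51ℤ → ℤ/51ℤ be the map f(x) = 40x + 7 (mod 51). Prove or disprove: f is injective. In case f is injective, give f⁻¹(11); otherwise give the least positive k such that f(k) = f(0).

If f(a) = f(b), then 40a ≡ 40b (mod 51). Because gcd(40, 51) = 1, we may cancel 40 to get a ≡ b (mod 51).
Thus f is injective.
We now compute 40⁻¹ mod 51 explicitly. Euclid's algorithm: 51 = 1·40 + 11, 40 = 3·11 + 7, 11 = 1·7 + 4, 7 = 1·4 + 3, 4 = 1·3 + 1; back-substituting gives 1 = 37·40 − 29·51, so 40⁻¹ ≡ 37 (mod 51).
Since f is injective, we compute f⁻¹(11): solve 40x + 7 ≡ 11 (mod 51), i.e. 40x ≡ 4 (mod 51).
Multiplying by 40⁻¹ = 37 gives x ≡ 37·4 = 148 = 2·51 + 46 ≡ 46 (mod 51).
Check: f(46) = 40·46 + 7 = 1847 = 36·51 + 11 ≡ 11 (mod 51).

46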